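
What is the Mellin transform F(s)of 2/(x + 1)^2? -2*pi*(s - 1)/sin(pi*s)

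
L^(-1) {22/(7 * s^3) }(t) 11 * t^2/7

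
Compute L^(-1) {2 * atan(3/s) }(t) 2 * sin(3 * t) /t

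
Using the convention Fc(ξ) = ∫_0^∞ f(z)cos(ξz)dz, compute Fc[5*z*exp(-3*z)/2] 5*(9 - ξ^2)/(2*(ξ^2 + 9)^2)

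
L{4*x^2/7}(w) 8/(7*w^3)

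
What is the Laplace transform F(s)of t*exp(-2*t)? (s + 2)^(-2)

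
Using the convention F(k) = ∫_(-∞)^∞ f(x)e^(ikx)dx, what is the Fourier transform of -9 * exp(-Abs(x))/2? -9/(k^2 + 1)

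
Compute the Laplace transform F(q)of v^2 2/q^3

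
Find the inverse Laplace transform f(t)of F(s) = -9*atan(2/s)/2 -9*sin(2*t)/(2*t)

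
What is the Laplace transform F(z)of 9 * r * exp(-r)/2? 9/(2 * (z + 1)^2)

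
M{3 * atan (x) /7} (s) -3 * pi * sec (pi * s/2) / (14 * s) 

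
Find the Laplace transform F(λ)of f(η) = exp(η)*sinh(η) 1/(λ*(λ - 2))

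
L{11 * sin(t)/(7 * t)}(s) 11 * atan(1/s)/7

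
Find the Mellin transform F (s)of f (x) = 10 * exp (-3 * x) 10 * gamma (s)/3^s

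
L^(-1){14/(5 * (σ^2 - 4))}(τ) 7 * sinh(2 * τ)/5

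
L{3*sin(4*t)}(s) 12/(s^2 + 16)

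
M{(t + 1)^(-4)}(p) gamma(p)*gamma(4 - p)/6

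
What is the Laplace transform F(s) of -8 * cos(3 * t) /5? -8 * s/(5 * s^2 + 45) 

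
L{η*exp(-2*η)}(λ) (λ + 2)^(-2)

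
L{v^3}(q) 6/q^4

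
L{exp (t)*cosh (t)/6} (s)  (s - 1)/ (6*s*(s - 2))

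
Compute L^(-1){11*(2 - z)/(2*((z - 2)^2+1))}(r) -11*exp(2*r)*cos(r)/2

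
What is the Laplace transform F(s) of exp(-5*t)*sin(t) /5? 1/(5*((s + 5) ^2 + 1) ) 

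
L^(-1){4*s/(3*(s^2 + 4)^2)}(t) t*sin(2*t)/3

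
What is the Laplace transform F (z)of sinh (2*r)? 2/ (z^2 - 4)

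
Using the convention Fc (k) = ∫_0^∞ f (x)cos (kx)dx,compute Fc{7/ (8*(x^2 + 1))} 7*pi*exp (-k)/16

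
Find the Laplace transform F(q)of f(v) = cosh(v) q/(q^2 - 1)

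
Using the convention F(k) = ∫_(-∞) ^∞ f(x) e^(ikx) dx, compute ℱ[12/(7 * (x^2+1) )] 12 * pi * exp(-Abs(k) ) /7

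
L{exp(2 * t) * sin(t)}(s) 1/((s - 2)^2 + 1)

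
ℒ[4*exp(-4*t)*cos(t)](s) 4*(s + 4)/((s + 4)^2 + 1)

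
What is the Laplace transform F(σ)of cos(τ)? σ/(σ^2 + 1)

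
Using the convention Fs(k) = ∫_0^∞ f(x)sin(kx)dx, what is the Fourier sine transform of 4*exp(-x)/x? 4*atan(k)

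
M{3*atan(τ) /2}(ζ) -3*pi*sec(pi*ζ/2) /(4*ζ) 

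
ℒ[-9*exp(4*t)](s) -9/(s - 4)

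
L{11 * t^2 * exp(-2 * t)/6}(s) 11/(3 * (s+2)^3)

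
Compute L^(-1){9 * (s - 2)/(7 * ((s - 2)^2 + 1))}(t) 9 * exp(2 * t) * cos(t)/7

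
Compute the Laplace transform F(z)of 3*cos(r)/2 3*z/(2*(z^2+1))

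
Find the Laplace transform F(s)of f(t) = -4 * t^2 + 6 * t 6/s^2 - 8/s^3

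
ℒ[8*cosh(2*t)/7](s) 8*s/(7*(s^2-4))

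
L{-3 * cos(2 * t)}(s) -3 * s/(s^2 + 4)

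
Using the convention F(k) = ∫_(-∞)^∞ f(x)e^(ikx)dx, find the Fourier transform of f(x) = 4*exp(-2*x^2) 2*sqrt(2)*sqrt(pi)*exp(-k^2/8)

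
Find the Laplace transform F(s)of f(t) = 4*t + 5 4/s^2 + 5/s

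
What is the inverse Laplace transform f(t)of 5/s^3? 5*t^2/2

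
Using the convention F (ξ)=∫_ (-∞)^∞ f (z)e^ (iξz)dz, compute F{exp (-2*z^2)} sqrt (2)*sqrt (pi)*exp (-ξ^2/8)/2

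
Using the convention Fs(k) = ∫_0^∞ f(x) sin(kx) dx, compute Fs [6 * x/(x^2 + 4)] 3 * pi * exp(-2 * k) 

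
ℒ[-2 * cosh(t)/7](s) -2 * s/(7 * s^2 - 7)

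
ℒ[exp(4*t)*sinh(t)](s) 1/((s - 4)^2-1)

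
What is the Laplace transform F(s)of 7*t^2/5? 14/(5*s^3)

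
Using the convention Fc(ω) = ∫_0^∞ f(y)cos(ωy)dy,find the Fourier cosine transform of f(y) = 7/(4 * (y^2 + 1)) 7 * pi * exp(-ω)/8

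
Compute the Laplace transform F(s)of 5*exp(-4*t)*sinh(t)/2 5/(2*((s + 4)^2 - 1))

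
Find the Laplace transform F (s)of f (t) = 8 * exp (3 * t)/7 8/ (7 * (s - 3))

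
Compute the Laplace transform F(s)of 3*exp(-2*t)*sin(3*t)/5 9/(5*((s + 2)^2 + 9))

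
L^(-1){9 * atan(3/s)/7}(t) 9 * sin(3 * t)/(7 * t)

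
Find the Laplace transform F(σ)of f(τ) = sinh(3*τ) 3/(σ^2 - 9)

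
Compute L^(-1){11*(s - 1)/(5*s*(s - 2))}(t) 11*exp(t)*cosh(t)/5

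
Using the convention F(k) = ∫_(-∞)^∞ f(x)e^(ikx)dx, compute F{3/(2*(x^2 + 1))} 3*pi*exp(-Abs(k))/2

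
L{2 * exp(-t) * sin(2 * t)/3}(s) 4/(3 * ((s+1)^2+4))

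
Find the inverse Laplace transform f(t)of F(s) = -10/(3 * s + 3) -10 * exp(-t)/3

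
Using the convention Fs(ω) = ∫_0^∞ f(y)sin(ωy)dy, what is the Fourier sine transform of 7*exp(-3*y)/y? 7*atan(ω/3)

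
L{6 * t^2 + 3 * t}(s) 12/s^3 + 3/s^2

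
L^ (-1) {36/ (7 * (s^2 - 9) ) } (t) 12 * sinh (3 * t) /7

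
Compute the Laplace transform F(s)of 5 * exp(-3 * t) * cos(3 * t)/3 5 * (s+3)/(3 * ((s+3)^2+9))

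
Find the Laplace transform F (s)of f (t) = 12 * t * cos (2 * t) 12 * (s^2 - 4)/ (s^2 + 4)^2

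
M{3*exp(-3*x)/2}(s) 3^(1 - s)*gamma(s)/2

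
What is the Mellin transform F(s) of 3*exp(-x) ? 3*gamma(s) 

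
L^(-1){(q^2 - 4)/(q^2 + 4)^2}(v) v * cos(2 * v)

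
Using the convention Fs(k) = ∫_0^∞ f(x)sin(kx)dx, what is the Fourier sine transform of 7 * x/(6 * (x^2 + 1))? 7 * pi * exp(-k)/12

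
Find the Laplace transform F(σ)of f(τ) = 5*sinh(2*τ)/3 10/(3*(σ^2-4))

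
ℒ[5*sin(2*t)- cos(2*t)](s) 10/(s^2 + 4)- s/(s^2 + 4)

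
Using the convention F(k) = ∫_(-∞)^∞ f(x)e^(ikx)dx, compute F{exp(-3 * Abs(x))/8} 3/(4 * (k^2 + 9))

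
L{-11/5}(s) -11/(5*s)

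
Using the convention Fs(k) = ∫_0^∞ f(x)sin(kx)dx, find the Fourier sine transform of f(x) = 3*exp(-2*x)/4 3*k/(4*(k^2 + 4))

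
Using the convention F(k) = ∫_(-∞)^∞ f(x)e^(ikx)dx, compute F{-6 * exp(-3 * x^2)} -2 * sqrt(3) * sqrt(pi) * exp(-k^2/12)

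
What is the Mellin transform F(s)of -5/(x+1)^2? 5*pi*(s - 1)/sin(pi*s)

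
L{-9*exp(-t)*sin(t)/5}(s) -9/(5*(s + 1)^2 + 5)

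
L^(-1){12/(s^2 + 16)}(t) 3 * sin(4 * t)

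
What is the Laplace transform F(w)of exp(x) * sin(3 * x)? 3/((w - 1)^2 + 9)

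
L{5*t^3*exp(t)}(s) 30/(s - 1)^4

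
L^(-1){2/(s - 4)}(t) 2*exp(4*t)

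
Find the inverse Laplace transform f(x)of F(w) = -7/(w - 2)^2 -7*x*exp(2*x)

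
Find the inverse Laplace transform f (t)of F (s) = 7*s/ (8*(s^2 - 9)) 7*cosh (3*t)/8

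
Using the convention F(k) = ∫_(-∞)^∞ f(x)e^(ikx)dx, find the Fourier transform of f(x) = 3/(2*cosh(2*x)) 3*pi/(4*cosh(pi*k/4))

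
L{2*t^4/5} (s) 48/ (5*s^5) 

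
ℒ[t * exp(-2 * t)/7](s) 1/(7 * (s + 2)^2)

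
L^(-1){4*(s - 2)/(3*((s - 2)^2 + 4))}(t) 4*exp(2*t)*cos(2*t)/3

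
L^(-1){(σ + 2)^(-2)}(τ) τ*exp(-2*τ)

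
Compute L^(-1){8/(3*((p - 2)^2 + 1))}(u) 8*exp(2*u)*sin(u)/3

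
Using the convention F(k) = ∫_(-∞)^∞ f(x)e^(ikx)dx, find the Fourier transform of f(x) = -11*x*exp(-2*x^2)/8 -11*sqrt(2)*I*sqrt(pi)*k*exp(-k^2/8)/64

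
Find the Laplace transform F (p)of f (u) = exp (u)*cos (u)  (p - 1)/ ( (p - 1)^2 + 1)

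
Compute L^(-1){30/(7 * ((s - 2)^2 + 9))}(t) 10 * exp(2 * t) * sin(3 * t)/7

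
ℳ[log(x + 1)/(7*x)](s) -pi*csc(pi*s)/(7*s - 7)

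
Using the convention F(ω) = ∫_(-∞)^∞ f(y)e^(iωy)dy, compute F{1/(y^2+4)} pi * exp(-2 * Abs(ω))/2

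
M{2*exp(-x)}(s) 2*gamma(s)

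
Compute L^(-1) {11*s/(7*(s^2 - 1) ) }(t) 11*cosh(t) /7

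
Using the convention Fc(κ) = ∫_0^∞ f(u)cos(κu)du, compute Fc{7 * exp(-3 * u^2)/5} 7 * sqrt(3) * sqrt(pi) * exp(-κ^2/12)/30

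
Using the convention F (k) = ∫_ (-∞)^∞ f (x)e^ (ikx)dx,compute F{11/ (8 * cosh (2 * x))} 11 * pi/ (16 * cosh (pi * k/4))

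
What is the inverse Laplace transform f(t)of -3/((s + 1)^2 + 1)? -3*exp(-t)*sin(t)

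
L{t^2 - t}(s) 2/s^3 - 1/s^2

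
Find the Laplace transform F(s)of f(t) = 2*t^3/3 4/s^4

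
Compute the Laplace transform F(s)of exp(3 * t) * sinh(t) 1/((s - 3)^2 - 1)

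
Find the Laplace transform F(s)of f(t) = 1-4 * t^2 1/s - 8/s^3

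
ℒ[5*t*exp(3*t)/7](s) 5/(7*(s - 3)^2)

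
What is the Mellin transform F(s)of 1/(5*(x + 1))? pi*csc(pi*s)/5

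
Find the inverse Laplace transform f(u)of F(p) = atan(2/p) sin(2*u)/u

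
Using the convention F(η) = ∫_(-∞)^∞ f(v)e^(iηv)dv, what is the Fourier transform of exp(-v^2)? sqrt(pi) * exp(-η^2/4)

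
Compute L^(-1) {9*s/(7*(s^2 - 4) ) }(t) 9*cosh(2*t) /7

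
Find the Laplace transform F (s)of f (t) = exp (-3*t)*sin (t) 1/ ( (s + 3)^2 + 1)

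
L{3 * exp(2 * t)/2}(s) 3/(2 * (s - 2))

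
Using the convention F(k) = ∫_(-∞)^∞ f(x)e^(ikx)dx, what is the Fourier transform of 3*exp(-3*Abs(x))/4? 9/(2*(k^2 + 9))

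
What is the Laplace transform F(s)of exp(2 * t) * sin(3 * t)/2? 3/(2 * ((s - 2)^2 + 9))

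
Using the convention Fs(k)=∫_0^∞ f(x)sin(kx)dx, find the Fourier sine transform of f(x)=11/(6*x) 11*pi/12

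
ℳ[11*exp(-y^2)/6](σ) 11*gamma(σ/2)/12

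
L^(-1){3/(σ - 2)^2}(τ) 3*τ*exp(2*τ)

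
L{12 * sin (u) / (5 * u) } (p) 12 * atan (1/p) /5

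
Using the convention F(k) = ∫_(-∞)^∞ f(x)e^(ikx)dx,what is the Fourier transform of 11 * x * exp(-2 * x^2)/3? 11 * sqrt(2) * I * sqrt(pi) * k * exp(-k^2/8)/24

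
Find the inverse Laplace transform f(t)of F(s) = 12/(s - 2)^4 2 * t^3 * exp(2 * t)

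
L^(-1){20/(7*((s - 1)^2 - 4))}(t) 10*exp(t)*sinh(2*t)/7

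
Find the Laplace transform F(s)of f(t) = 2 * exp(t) 2/(s - 1)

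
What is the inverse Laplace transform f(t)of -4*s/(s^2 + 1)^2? -2*t*sin(t)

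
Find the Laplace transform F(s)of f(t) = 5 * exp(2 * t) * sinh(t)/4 5/(4 * ((s - 2)^2 - 1))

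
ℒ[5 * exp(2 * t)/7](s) 5/(7 * (s - 2))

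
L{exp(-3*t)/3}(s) 1/(3*(s + 3))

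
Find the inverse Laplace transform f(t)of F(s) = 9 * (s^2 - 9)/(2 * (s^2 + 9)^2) 9 * t * cos(3 * t)/2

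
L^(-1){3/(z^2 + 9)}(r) sin(3*r)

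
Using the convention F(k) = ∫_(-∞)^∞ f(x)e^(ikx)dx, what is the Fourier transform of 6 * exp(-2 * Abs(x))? 24/(k^2 + 4)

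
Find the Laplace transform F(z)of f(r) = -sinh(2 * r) -2/(z^2-4)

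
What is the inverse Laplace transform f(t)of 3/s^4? t^3/2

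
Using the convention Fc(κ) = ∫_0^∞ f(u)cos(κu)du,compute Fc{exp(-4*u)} 4/(κ^2 + 16)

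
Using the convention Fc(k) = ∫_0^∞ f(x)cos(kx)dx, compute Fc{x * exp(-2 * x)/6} (4 - k^2)/(6 * (k^2+4)^2)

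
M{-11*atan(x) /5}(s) 11*pi*sec(pi*s/2) /(10*s) 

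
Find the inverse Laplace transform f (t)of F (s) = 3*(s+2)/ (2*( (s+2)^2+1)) 3*exp (-2*t)*cos (t)/2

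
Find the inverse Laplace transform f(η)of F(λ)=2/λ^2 2 * η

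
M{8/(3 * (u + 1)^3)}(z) 4 * pi * (z - 2) * (z - 1)/(3 * sin(pi * z))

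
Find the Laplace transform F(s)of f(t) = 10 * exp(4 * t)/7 10/(7 * (s - 4))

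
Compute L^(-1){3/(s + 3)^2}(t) 3*t*exp(-3*t)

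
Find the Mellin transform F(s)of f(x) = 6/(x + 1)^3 3*pi*(s - 2)*(s - 1)/sin(pi*s)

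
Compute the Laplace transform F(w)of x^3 6/w^4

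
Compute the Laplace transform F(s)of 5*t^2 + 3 10/s^3 + 3/s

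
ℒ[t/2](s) 1/(2 * s^2) 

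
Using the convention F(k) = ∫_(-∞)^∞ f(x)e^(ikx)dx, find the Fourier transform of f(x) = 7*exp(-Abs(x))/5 14/(5*(k^2 + 1))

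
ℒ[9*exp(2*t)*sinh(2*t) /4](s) 9/(2*s*(s - 4) ) 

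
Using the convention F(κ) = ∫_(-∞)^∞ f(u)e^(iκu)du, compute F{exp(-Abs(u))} 2/(κ^2 + 1)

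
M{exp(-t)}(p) gamma(p)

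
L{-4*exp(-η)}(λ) -4/(λ + 1)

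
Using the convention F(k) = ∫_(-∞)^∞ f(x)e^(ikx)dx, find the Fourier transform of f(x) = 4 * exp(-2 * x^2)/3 2 * sqrt(2) * sqrt(pi) * exp(-k^2/8)/3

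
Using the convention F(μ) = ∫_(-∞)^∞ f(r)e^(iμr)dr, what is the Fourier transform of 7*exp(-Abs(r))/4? 7/(2*(μ^2 + 1))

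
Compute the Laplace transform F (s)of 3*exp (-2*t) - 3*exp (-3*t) 3/ (s + 2) - 3/ (s + 3)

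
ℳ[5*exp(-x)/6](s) 5*gamma(s)/6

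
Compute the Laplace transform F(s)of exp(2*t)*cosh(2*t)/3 (s - 2)/(3*s*(s - 4))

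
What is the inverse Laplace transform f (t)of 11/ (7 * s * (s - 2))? 11 * exp (t) * sinh (t)/7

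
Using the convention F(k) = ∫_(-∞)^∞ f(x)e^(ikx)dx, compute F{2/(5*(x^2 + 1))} 2*pi*exp(-Abs(k))/5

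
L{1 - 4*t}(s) 1/s - 4/s^2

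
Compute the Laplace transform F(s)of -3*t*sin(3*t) -18*s/(s^2 + 9)^2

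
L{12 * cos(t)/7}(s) 12 * s/(7 * (s^2 + 1))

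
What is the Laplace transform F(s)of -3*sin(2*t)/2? -3/(s^2 + 4)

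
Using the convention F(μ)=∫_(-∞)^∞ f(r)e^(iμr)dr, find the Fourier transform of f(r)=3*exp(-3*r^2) sqrt(3)*sqrt(pi)*exp(-μ^2/12)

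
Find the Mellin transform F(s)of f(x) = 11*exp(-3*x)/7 11*gamma(s)/(7*3^s)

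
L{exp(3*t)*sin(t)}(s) 1/((s - 3)^2 + 1)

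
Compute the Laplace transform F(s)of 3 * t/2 3/(2 * s^2)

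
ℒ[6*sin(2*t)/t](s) 6*atan(2/s)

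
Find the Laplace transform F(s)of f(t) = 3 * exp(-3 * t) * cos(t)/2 3 * (s + 3)/(2 * ((s + 3)^2 + 1))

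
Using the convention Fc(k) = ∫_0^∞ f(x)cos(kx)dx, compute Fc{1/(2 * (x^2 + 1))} pi * exp(-k)/4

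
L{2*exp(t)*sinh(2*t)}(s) 4/((s - 1)^2 - 4)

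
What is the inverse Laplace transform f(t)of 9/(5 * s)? 9/5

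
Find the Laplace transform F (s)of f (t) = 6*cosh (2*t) 6*s/ (s^2 - 4)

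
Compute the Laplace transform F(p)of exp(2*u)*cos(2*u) (p - 2)/((p - 2)^2 + 4)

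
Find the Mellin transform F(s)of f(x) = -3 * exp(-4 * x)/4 -3 * gamma(s)/(4 * 2^(2 * s))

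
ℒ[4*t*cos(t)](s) 4*(s^2 - 1)/(s^2 + 1)^2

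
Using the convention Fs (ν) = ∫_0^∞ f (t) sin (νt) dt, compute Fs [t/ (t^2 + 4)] pi*exp (-2*ν) /2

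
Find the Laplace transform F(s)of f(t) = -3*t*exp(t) -3/(s - 1)^2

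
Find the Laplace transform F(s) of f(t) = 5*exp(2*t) 5/(s - 2) 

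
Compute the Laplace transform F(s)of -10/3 -10/(3*s)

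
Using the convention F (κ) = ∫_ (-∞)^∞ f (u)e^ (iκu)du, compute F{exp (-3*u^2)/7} sqrt (3)*sqrt (pi)*exp (-κ^2/12)/21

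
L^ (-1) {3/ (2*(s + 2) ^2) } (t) 3*t*exp (-2*t) /2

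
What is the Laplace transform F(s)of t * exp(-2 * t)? (s + 2)^(-2)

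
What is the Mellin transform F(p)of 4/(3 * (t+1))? 4 * pi * csc(pi * p)/3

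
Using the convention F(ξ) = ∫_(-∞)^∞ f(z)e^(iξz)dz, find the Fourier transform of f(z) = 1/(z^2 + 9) pi*exp(-3*Abs(ξ))/3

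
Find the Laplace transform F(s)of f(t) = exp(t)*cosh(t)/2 (s - 1)/(2*s*(s - 2))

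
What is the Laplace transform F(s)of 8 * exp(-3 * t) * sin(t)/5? 8/(5 * ((s + 3)^2 + 1))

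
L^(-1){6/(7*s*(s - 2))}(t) 6*exp(t)*sinh(t)/7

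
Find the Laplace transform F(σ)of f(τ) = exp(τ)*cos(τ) (σ - 1)/((σ - 1)^2 + 1)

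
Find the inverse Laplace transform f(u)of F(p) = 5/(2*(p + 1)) 5*exp(-u)/2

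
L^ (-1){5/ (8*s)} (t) 5/8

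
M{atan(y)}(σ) -pi*sec(pi*σ/2)/(2*σ)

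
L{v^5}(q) 120/q^6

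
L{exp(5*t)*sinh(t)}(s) 1/((s - 5)^2 - 1)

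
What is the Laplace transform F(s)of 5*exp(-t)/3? 5/(3*(s + 1))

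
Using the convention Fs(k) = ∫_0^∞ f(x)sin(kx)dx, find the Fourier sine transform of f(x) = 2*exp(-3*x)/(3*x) 2*atan(k/3)/3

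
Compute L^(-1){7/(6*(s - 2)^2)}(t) 7*t*exp(2*t)/6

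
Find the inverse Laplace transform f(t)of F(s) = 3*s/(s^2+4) 3*cos(2*t)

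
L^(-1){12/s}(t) 12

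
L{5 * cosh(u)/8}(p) 5 * p/(8 * (p^2 - 1))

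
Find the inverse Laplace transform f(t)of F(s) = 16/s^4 8 * t^3/3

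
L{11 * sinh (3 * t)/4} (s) 33/ (4 * (s^2 - 9))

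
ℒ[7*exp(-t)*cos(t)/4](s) 7*(s + 1)/(4*((s + 1)^2 + 1))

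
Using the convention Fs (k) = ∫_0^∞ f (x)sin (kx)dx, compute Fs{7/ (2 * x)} 7 * pi/4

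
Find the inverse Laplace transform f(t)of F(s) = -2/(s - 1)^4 -t^3 * exp(t)/3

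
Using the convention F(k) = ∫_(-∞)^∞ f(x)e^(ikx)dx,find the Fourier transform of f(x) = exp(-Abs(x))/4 1/(2*(k^2 + 1))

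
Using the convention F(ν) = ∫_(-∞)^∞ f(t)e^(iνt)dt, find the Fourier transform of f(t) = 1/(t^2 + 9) pi*exp(-3*Abs(ν))/3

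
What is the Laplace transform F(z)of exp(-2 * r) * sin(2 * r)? 2/((z + 2)^2 + 4)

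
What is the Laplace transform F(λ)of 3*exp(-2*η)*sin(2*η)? 6/((λ + 2)^2 + 4)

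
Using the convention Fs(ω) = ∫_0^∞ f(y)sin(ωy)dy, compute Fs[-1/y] -pi/2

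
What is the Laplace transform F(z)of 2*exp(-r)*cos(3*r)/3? 2*(z + 1)/(3*((z + 1)^2 + 9))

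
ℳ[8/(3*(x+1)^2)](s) -8*pi*(s - 1)/(3*sin(pi*s))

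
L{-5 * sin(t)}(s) -5/(s^2 + 1)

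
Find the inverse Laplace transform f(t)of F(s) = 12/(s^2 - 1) 12*sinh(t)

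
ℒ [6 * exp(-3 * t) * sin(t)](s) 6/((s + 3)^2 + 1)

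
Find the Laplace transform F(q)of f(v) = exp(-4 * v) 1/(q + 4)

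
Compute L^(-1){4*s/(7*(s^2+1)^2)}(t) 2*t*sin(t)/7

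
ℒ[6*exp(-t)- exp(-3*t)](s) 6/(s + 1) - 1/(s + 3)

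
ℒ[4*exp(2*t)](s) 4/(s - 2)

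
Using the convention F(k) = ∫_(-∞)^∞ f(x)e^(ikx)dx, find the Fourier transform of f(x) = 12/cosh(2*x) 6*pi/cosh(pi*k/4)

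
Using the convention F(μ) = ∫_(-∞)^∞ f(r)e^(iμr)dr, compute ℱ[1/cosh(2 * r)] pi/(2 * cosh(pi * μ/4))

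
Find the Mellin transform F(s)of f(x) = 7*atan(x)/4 -7*pi*sec(pi*s/2)/(8*s)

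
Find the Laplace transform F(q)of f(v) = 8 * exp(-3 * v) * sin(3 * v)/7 24/(7 * ((q+3)^2+9))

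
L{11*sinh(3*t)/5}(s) 33/(5*(s^2 - 9))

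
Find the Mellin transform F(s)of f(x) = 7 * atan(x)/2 -7 * pi * sec(pi * s/2)/(4 * s)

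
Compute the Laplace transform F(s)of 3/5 3/(5*s)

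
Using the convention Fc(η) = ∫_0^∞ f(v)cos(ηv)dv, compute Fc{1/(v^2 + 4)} pi * exp(-2 * η)/4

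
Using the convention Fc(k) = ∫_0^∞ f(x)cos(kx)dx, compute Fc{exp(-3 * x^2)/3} sqrt(3) * sqrt(pi) * exp(-k^2/12)/18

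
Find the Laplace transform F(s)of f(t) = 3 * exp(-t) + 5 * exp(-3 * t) 5/(s + 3) + 3/(s + 1)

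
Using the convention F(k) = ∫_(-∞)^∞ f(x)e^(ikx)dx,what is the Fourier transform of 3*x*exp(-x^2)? 3*I*sqrt(pi)*k*exp(-k^2/4)/2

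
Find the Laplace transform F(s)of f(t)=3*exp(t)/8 3/(8*(s - 1))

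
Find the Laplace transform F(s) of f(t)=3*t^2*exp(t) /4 3/(2*(s - 1) ^3) 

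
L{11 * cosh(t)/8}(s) 11 * s/(8 * (s^2 - 1))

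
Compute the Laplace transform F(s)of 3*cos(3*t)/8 3*s/(8*(s^2+9))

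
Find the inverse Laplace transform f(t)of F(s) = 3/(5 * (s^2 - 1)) 3 * sinh(t)/5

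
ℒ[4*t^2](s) 8/s^3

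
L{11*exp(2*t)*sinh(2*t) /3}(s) 22/(3*s*(s - 4) ) 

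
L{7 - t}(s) 7/s - 1/s^2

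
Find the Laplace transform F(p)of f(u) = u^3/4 3/(2*p^4)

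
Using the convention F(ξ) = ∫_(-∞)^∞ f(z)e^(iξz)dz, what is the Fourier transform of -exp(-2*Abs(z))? -4/(ξ^2 + 4)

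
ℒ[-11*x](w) -11/w^2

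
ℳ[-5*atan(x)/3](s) 5*pi*sec(pi*s/2)/(6*s)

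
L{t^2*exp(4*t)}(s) 2/(s - 4)^3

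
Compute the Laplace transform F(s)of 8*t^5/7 960/(7*s^6)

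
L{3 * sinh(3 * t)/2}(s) 9/(2 * (s^2 - 9))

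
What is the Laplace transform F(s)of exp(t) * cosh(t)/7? (s - 1)/(7 * s * (s - 2))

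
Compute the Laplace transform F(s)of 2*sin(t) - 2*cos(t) 2/(s^2+1) - 2*s/(s^2+1)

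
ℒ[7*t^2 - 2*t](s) 14/s^3 - 2/s^2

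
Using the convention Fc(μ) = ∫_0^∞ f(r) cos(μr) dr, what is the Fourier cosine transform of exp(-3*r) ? 3/(μ^2 + 9) 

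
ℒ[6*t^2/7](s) 12/(7*s^3)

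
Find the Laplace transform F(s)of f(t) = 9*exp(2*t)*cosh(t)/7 9*(s - 2)/(7*((s - 2)^2 - 1))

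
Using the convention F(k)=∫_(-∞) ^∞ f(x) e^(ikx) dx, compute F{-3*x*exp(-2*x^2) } -3*sqrt(2)*I*sqrt(pi)*k*exp(-k^2/8) /8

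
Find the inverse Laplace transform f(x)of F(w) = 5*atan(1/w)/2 5*sin(x)/(2*x)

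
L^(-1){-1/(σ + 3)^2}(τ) -τ * exp(-3 * τ)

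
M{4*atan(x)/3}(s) -2*pi*sec(pi*s/2)/(3*s)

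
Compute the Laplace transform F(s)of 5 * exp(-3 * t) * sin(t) 5/((s+3)^2+1)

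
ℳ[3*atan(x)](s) -3*pi*sec(pi*s/2) /(2*s) 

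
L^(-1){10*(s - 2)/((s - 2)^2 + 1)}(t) 10*exp(2*t)*cos(t)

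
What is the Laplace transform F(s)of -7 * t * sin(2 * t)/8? -7 * s/(2 * (s^2 + 4)^2)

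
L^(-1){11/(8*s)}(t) 11/8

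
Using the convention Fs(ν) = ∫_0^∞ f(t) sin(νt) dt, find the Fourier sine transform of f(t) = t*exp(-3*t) 6*ν/(ν^2 + 9) ^2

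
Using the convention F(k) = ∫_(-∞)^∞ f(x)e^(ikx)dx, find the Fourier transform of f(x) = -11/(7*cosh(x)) -11*pi/(7*cosh(pi*k/2))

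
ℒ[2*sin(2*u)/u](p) 2*atan(2/p)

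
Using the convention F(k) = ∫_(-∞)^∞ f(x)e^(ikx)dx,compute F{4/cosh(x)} 4*pi/cosh(pi*k/2)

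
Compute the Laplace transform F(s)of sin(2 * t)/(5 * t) atan(2/s)/5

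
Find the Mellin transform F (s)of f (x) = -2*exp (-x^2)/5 -gamma (s/2)/5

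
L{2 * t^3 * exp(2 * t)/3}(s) 4/(s - 2)^4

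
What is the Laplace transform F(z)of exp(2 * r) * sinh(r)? 1/((z - 2)^2 - 1)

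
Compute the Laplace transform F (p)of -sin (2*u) -2/ (p^2 + 4)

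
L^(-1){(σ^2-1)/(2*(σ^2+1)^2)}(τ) τ*cos(τ)/2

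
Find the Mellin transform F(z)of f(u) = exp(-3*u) gamma(z)/3^z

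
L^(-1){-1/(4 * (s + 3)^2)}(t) -t * exp(-3 * t)/4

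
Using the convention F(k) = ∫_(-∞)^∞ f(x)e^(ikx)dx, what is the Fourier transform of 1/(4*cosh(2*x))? pi/(8*cosh(pi*k/4))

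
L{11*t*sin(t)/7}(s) 22*s/(7*(s^2 + 1)^2)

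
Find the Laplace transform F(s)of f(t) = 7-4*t 7/s - 4/s^2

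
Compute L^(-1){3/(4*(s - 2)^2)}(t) 3*t*exp(2*t)/4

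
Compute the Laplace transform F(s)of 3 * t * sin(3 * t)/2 9 * s/(s^2 + 9)^2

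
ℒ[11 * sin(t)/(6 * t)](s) 11 * atan(1/s)/6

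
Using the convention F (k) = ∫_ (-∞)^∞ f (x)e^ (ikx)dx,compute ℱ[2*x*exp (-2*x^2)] sqrt (2)*I*sqrt (pi)*k*exp (-k^2/8)/4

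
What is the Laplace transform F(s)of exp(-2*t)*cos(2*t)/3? (s + 2)/(3*((s + 2)^2 + 4))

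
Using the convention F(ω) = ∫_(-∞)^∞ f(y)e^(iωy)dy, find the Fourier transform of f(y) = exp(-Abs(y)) 2/(ω^2 + 1)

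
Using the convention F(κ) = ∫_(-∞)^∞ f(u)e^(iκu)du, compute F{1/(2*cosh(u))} pi/(2*cosh(pi*κ/2))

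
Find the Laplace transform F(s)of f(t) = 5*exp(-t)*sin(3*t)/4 15/(4*((s + 1)^2 + 9))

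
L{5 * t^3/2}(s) 15/s^4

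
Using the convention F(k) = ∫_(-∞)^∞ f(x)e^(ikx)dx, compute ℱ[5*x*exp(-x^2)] 5*I*sqrt(pi)*k*exp(-k^2/4)/2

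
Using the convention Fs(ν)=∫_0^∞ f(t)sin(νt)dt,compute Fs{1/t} pi/2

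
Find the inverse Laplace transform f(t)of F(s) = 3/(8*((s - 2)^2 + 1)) 3*exp(2*t)*sin(t)/8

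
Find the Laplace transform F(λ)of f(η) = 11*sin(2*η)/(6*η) 11*atan(2/λ)/6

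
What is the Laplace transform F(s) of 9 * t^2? 18/s^3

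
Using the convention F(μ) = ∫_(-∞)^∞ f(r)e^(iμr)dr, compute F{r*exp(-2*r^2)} sqrt(2)*I*sqrt(pi)*μ*exp(-μ^2/8)/8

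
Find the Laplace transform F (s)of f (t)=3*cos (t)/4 3*s/ (4*(s^2 + 1))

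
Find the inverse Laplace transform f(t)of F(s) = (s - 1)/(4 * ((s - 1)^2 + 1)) exp(t) * cos(t)/4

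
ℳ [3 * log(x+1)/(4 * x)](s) -3 * pi * csc(pi * s)/(4 * s - 4)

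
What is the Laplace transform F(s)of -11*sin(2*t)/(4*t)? -11*atan(2/s)/4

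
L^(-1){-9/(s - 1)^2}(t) -9*t*exp(t)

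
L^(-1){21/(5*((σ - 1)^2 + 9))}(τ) 7*exp(τ)*sin(3*τ)/5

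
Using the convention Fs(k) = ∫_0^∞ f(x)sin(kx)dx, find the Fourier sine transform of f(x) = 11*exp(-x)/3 11*k/(3*(k^2 + 1))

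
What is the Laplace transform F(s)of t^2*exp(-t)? 2/(s + 1)^3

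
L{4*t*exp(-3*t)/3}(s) 4/(3*(s + 3)^2)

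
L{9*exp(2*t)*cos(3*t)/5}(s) 9*(s - 2)/(5*((s - 2)^2 + 9))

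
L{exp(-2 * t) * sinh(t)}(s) 1/((s + 2)^2 - 1)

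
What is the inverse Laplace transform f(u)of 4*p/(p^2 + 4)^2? u*sin(2*u)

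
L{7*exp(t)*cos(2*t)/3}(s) 7*(s - 1)/(3*((s - 1)^2 + 4))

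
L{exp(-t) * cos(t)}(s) (s + 1)/((s + 1)^2 + 1)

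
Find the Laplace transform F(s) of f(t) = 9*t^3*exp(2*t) 54/(s - 2) ^4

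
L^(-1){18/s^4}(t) 3*t^3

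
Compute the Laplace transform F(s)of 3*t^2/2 3/s^3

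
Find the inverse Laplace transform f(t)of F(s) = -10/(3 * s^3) -5 * t^2/3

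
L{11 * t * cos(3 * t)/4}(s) 11 * (s^2 - 9)/(4 * (s^2 + 9)^2)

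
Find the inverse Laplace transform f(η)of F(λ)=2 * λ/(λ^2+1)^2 η * sin(η)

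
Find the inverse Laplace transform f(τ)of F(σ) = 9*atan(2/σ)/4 9*sin(2*τ)/(4*τ)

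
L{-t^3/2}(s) -3/s^4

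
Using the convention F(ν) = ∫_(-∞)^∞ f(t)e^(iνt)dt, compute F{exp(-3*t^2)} sqrt(3)*sqrt(pi)*exp(-ν^2/12)/3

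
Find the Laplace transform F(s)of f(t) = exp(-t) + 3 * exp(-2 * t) 3/(s + 2) + 1/(s + 1)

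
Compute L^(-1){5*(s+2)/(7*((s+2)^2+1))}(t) 5*exp(-2*t)*cos(t)/7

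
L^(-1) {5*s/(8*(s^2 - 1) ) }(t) 5*cosh(t) /8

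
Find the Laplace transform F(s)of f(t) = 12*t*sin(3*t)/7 72*s/(7*(s^2 + 9)^2)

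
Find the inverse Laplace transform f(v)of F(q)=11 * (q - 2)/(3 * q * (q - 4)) 11 * exp(2 * v) * cosh(2 * v)/3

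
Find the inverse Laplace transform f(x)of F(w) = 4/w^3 2*x^2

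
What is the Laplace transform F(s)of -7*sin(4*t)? -28/(s^2 + 16)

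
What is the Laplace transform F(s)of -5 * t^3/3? -10/s^4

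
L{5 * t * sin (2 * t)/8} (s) 5 * s/ (2 * (s^2 + 4)^2)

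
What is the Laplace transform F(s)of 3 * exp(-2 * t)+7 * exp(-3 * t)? 7/(s+3)+3/(s+2)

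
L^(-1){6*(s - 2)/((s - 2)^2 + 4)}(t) 6*exp(2*t)*cos(2*t)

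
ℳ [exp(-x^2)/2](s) gamma(s/2)/4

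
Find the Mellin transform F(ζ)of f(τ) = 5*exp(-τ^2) 5*gamma(ζ/2)/2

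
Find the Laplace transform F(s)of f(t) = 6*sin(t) 6/(s^2 + 1)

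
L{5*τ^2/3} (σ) 10/ (3*σ^3)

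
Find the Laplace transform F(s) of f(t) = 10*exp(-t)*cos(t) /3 10*(s + 1) /(3*((s + 1) ^2 + 1) ) 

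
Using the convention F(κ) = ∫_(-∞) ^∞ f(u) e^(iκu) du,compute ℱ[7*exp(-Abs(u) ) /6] 7/(3*(κ^2 + 1) ) 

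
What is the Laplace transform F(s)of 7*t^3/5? 42/(5*s^4)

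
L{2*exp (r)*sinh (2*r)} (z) 4/ ( (z - 1)^2 - 4)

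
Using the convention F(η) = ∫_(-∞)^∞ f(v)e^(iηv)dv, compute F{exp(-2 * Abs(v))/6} 2/(3 * (η^2 + 4))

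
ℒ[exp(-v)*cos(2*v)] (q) (q + 1)/((q + 1)^2 + 4)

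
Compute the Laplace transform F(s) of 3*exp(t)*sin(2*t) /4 3/(2*((s - 1) ^2+4) ) 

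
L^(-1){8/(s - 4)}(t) 8*exp(4*t)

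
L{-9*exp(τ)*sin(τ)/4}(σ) -9/(4*(σ - 1)^2+4)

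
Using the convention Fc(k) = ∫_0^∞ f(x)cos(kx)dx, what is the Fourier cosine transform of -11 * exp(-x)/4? -11/(4 * k^2 + 4)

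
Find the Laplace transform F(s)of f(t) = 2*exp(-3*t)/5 2/(5*(s + 3))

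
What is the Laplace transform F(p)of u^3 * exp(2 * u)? 6/(p - 2)^4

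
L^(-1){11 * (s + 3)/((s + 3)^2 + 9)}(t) 11 * exp(-3 * t) * cos(3 * t)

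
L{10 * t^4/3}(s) 80/s^5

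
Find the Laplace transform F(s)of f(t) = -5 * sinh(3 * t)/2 -15/(2 * s^2 - 18)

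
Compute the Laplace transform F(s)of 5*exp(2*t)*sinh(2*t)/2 5/(s*(s - 4))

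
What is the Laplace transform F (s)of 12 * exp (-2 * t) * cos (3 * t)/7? 12 * (s + 2)/ (7 * ( (s + 2)^2 + 9))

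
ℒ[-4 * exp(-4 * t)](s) -4/(s+4)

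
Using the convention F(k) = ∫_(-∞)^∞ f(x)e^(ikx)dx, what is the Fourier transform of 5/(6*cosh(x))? 5*pi/(6*cosh(pi*k/2))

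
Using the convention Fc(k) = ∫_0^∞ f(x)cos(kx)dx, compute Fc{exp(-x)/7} 1/(7 * (k^2 + 1))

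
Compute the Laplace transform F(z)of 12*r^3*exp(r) 72/(z - 1)^4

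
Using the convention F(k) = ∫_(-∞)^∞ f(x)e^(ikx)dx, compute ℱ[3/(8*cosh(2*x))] 3*pi/(16*cosh(pi*k/4))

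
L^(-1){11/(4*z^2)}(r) 11*r/4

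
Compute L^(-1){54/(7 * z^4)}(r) 9 * r^3/7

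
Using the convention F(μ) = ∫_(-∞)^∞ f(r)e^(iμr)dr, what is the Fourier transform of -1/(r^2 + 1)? -pi * exp(-Abs(μ))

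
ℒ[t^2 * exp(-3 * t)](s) 2/(s + 3)^3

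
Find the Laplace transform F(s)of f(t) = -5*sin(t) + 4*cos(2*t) 4*s/(s^2 + 4) - 5/(s^2 + 1)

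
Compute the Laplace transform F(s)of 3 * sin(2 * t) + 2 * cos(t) 2 * s/(s^2 + 1) + 6/(s^2 + 4)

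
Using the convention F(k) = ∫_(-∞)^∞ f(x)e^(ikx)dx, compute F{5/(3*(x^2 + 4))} 5*pi*exp(-2*Abs(k))/6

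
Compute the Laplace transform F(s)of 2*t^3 12/s^4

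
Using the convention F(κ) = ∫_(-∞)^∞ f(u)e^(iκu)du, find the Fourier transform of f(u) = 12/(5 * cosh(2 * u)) 6 * pi/(5 * cosh(pi * κ/4))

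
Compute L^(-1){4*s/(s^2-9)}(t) 4*cosh(3*t)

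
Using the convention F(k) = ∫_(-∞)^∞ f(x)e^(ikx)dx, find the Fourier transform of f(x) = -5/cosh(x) -5*pi/cosh(pi*k/2)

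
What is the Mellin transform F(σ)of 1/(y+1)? pi*csc(pi*σ)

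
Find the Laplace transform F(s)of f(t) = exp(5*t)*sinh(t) 1/((s - 5)^2-1)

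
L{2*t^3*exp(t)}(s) 12/(s - 1)^4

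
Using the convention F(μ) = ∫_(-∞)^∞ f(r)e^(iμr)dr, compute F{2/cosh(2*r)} pi/cosh(pi*μ/4)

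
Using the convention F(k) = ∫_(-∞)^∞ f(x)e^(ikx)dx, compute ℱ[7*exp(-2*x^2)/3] 7*sqrt(2)*sqrt(pi)*exp(-k^2/8)/6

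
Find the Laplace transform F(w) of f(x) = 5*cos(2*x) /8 5*w/(8*(w^2+4) ) 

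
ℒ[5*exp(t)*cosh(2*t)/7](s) 5*(s - 1)/(7*((s - 1)^2 - 4))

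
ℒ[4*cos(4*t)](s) 4*s/(s^2 + 16)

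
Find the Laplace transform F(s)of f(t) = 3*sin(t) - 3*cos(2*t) 3/(s^2+1) - 3*s/(s^2+4)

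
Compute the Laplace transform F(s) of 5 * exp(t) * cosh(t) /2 5 * (s - 1) /(2 * s * (s - 2) ) 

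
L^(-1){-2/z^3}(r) -r^2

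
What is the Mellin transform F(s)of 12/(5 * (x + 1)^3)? 6 * pi * (s - 2) * (s - 1)/(5 * sin(pi * s))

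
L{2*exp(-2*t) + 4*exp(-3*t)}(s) 2/(s + 2) + 4/(s + 3)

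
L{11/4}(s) 11/(4*s)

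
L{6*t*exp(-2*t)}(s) 6/(s + 2)^2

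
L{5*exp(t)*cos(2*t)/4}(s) 5*(s - 1)/(4*((s - 1)^2 + 4))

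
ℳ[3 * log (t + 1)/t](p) -3 * pi * csc (pi * p)/ (p - 1)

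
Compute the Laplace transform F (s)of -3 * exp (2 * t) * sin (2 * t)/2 -3/ ( (s - 2)^2 + 4)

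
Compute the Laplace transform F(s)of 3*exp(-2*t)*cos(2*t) 3*(s+2)/((s+2)^2+4)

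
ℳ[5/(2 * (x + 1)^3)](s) 5 * pi * (s - 2) * (s - 1)/(4 * sin(pi * s))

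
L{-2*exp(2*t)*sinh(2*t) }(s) -4/(s*(s - 4) ) 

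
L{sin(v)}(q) 1/(q^2 + 1)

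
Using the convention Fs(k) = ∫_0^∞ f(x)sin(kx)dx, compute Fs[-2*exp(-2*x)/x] -2*atan(k/2)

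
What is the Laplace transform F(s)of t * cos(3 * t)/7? (s^2 - 9)/(7 * (s^2 + 9)^2)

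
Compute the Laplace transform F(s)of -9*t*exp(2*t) -9/(s - 2)^2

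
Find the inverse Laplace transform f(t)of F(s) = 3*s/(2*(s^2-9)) 3*cosh(3*t)/2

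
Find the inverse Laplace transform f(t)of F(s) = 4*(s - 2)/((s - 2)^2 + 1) 4*exp(2*t)*cos(t)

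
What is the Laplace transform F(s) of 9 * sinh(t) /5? 9/(5 * (s^2 - 1) ) 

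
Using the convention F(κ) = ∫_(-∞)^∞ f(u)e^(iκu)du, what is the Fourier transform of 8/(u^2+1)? 8*pi*exp(-Abs(κ))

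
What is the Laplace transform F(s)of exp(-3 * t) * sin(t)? 1/((s + 3)^2 + 1)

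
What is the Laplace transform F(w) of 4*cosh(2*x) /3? 4*w/(3*(w^2 - 4) ) 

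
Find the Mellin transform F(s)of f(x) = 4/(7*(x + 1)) 4*pi*csc(pi*s)/7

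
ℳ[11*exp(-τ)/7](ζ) 11*gamma(ζ)/7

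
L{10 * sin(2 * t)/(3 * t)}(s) 10 * atan(2/s)/3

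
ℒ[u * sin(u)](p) 2 * p/(p^2 + 1)^2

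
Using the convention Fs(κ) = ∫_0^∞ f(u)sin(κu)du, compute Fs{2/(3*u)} pi/3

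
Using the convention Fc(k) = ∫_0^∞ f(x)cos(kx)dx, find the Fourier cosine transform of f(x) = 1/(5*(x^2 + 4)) pi*exp(-2*k)/20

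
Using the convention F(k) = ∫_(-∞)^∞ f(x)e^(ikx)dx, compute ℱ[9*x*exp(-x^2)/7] 9*I*sqrt(pi)*k*exp(-k^2/4)/14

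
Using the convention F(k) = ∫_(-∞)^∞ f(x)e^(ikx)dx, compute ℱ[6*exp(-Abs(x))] 12/(k^2 + 1)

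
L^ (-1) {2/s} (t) 2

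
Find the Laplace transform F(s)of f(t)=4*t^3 24/s^4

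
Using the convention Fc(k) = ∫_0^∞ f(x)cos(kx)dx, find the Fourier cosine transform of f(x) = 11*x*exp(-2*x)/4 11*(4 - k^2)/(4*(k^2 + 4)^2)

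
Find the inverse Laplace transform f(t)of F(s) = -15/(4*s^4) -5*t^3/8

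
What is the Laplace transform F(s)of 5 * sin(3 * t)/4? 15/(4 * (s^2 + 9))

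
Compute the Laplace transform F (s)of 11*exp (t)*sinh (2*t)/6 11/ (3*( (s - 1)^2-4))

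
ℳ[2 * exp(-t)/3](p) 2 * gamma(p)/3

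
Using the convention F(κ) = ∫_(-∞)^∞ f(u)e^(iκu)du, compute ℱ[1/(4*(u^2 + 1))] pi*exp(-Abs(κ))/4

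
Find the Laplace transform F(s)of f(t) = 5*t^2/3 10/(3*s^3)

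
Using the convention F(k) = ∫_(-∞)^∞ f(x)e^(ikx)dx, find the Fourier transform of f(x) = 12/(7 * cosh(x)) 12 * pi/(7 * cosh(pi * k/2))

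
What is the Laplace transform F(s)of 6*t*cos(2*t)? 6*(s^2-4)/(s^2+4)^2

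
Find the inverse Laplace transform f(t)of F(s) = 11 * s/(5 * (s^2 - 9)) 11 * cosh(3 * t)/5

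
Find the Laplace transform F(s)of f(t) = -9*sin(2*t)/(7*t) -9*atan(2/s)/7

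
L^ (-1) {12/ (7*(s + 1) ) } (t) 12*exp (-t) /7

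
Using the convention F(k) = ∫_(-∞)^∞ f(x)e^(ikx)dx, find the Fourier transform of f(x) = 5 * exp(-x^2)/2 5 * sqrt(pi) * exp(-k^2/4)/2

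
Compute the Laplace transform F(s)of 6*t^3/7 36/(7*s^4)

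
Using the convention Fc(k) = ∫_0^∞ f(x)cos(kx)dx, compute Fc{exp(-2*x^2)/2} sqrt(2)*sqrt(pi)*exp(-k^2/8)/8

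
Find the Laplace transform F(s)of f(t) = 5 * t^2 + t 10/s^3 + s^(-2)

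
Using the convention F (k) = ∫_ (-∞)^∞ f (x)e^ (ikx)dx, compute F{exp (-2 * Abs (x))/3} 4/ (3 * (k^2+4))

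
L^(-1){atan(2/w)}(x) sin(2*x)/x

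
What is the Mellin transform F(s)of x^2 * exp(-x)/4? gamma(s + 2)/4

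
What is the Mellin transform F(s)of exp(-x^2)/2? gamma(s/2)/4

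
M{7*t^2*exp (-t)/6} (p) 7*gamma (p + 2)/6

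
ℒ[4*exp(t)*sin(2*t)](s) 8/((s - 1)^2 + 4)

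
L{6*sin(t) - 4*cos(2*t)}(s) 6/(s^2 + 1) - 4*s/(s^2 + 4)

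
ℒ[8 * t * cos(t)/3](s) 8 * (s^2 - 1)/(3 * (s^2 + 1)^2)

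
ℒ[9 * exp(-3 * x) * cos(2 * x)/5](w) 9 * (w + 3)/(5 * ((w + 3)^2 + 4))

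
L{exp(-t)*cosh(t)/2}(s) (s+1)/(2*s*(s+2))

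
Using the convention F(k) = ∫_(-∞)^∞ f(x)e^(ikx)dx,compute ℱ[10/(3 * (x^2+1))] 10 * pi * exp(-Abs(k))/3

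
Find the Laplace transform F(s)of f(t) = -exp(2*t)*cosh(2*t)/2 (2 - s)/(2*s*(s - 4))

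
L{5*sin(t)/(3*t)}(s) 5*atan(1/s)/3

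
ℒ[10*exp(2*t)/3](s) 10/(3*(s - 2))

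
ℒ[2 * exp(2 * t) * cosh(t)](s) 2 * (s - 2)/((s - 2)^2 - 1)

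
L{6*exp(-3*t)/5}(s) 6/(5*(s + 3))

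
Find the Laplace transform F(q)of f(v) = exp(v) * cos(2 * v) (q - 1)/((q - 1)^2+4)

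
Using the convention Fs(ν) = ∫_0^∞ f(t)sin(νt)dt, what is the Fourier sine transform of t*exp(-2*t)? 4*ν/(ν^2 + 4)^2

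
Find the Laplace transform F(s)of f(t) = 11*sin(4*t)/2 22/(s^2 + 16)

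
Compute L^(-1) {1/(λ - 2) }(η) exp(2*η) 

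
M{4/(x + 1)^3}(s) 2 * pi * (s - 2) * (s - 1)/sin(pi * s)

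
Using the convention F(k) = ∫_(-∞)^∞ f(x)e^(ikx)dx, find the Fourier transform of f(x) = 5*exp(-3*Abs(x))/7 30/(7*(k^2 + 9))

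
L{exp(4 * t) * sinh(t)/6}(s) 1/(6 * ((s - 4)^2 - 1))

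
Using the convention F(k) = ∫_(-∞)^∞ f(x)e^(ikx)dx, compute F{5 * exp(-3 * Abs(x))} 30/(k^2 + 9)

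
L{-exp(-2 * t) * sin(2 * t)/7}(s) -2/(7 * (s + 2)^2 + 28)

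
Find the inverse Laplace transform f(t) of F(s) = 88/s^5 11*t^4/3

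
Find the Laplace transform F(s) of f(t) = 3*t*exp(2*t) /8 3/(8*(s - 2) ^2) 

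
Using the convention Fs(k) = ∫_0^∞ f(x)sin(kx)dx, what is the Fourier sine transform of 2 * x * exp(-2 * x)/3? 8 * k/(3 * (k^2 + 4)^2)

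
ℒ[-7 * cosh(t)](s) -7 * s/(s^2 - 1)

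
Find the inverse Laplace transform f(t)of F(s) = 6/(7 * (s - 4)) 6 * exp(4 * t)/7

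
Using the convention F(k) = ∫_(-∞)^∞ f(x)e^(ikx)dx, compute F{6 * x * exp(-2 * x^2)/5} 3 * sqrt(2) * I * sqrt(pi) * k * exp(-k^2/8)/20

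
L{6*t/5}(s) 6/(5*s^2)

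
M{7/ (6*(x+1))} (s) 7*pi*csc (pi*s)/6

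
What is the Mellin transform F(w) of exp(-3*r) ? gamma(w) /3^w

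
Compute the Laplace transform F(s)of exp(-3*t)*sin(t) 1/((s + 3)^2 + 1)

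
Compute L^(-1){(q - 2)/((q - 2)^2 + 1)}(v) exp(2 * v) * cos(v)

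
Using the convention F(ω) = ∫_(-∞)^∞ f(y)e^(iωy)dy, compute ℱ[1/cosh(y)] pi/cosh(pi*ω/2)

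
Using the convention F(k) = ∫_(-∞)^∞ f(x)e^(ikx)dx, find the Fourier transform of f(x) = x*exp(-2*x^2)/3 sqrt(2)*I*sqrt(pi)*k*exp(-k^2/8)/24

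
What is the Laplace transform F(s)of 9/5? 9/(5*s)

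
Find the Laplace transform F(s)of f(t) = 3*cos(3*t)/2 3*s/(2*(s^2 + 9))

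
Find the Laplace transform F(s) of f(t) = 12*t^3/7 72/(7*s^4) 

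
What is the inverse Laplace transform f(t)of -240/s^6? -2*t^5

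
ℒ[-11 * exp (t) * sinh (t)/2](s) -11/ (2 * s * (s - 2))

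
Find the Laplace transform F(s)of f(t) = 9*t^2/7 18/(7*s^3)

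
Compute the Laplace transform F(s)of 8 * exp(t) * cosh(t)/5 8 * (s - 1)/(5 * s * (s - 2))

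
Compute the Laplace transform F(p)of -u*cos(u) (1 - p^2)/(p^2 + 1)^2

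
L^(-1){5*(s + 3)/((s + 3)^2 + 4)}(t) 5*exp(-3*t)*cos(2*t)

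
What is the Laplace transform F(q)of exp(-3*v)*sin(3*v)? 3/((q + 3)^2 + 9)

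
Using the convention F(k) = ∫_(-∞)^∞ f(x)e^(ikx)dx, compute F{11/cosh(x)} 11*pi/cosh(pi*k/2)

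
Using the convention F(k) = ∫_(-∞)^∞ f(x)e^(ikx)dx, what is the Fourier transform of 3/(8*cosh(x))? 3*pi/(8*cosh(pi*k/2))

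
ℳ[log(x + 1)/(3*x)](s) -pi*csc(pi*s)/(3*s - 3)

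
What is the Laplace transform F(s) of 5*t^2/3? 10/(3*s^3) 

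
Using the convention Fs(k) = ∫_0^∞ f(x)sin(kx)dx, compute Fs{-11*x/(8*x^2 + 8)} -11*pi*exp(-k)/16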